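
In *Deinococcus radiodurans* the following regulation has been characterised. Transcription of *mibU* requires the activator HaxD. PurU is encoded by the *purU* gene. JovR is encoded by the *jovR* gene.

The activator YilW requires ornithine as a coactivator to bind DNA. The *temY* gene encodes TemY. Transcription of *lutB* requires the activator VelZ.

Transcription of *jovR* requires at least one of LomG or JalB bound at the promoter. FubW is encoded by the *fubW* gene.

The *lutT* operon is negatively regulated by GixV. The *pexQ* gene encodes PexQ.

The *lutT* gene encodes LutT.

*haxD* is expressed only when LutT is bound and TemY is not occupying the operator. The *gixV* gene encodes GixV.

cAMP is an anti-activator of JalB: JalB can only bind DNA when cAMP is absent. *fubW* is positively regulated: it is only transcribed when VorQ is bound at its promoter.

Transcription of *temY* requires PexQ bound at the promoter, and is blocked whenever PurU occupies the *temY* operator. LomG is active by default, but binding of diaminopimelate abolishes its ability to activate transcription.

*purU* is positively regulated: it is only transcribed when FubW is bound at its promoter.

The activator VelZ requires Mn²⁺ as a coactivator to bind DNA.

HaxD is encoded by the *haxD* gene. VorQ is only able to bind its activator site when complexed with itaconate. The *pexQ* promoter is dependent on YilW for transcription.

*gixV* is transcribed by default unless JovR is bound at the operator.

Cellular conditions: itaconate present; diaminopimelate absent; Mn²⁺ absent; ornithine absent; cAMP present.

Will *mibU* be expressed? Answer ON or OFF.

Diaminopimelate is absent, so LomG is active.
cAMP is present, so JalB is inactive.
Activator LomG is present, so *jovR* is transcribed.
So JovR is produced and active.
With repressor JovR bound, *gixV* is not transcribed.
So GixV is not produced.
With no repressor bound, *lutT* is transcribed.
So LutT is produced and active.
Itaconate is present, so VorQ is active.
No repressor is bound and VorQ is active, so *fubW* is transcribed.
So FubW is produced and active.
No repressor is bound and FubW is active, so *purU* is transcribed.
So PurU is produced and active.
Ornithine is absent, so YilW is inactive.
Required activator YilW is absent, so *pexQ* is not transcribed.
So PexQ is not produced.
With repressor PurU bound, *temY* is not transcribed.
So TemY is not produced.
No repressor is bound and LutT is active, so *haxD* is transcribed.
So HaxD is produced and active.
No repressor is bound and HaxD is active, so *mibU* is transcribed.

ON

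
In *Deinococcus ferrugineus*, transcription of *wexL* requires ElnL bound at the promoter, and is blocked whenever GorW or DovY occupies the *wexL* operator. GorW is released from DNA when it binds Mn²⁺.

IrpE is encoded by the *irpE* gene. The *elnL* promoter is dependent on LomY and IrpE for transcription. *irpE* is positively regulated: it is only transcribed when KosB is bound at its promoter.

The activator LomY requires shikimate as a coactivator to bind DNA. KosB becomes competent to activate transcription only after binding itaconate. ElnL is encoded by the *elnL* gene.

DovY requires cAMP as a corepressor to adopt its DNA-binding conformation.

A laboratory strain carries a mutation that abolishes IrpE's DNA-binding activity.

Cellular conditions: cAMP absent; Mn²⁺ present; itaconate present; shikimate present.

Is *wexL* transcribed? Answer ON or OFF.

Mn²⁺ is present, so GorW is inactive.
Shikimate is present, so LomY is active.
IrpE is non-functional in this strain, so it has no effect.
Required activator IrpE is absent, so *elnL* is not transcribed.
So ElnL is not produced.
cAMP is absent, so DovY is inactive.
Required activator ElnL is absent, so *wexL* is not transcribed.

OFF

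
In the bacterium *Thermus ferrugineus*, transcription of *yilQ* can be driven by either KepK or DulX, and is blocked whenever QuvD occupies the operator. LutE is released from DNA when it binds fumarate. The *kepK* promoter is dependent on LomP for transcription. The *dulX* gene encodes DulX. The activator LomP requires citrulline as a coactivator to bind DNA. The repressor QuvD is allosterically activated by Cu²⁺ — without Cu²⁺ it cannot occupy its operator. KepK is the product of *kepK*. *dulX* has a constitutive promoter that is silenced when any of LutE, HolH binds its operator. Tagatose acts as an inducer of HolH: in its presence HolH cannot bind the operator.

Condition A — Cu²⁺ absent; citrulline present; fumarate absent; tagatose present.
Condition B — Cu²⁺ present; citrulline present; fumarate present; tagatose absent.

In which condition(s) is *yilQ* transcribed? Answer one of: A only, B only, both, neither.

A only

Condition A:
Cu²⁺ is absent, so QuvD is inactive.
Citrulline is present, so LomP is active.
No repressor is bound and LomP is active, so *kepK* is transcribed.
So KepK is produced and active.
Fumarate is absent, so LutE is active.
Tagatose is present, so HolH is inactive.
With repressor LutE bound, *dulX* is not transcribed.
So DulX is not produced.
Activator KepK is present, so *yilQ* is transcribed.
→ *yilQ* is ON in A.
Condition B:
Cu²⁺ is present, so QuvD is active.
Citrulline is present, so LomP is active.
No repressor is bound and LomP is active, so *kepK* is transcribed.
So KepK is produced and active.
Fumarate is present, so LutE is inactive.
Tagatose is absent, so HolH is active.
With repressor HolH bound, *dulX* is not transcribed.
So DulX is not produced.
With repressor QuvD bound, *yilQ* is not transcribed.
→ *yilQ* is OFF in B.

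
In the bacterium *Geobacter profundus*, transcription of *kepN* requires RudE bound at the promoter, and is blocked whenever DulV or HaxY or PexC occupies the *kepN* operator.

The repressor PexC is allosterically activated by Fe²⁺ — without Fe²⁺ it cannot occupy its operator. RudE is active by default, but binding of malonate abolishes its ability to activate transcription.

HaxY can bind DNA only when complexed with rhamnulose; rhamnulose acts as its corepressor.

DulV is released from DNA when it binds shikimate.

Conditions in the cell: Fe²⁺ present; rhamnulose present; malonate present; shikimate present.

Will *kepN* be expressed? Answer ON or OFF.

Shikimate is present, so DulV is inactive.
Rhamnulose is present, so HaxY is active.
Fe²⁺ is present, so PexC is active.
Malonate is present, so RudE is inactive.
With repressor HaxY bound, *kepN* is not transcribed.

OFF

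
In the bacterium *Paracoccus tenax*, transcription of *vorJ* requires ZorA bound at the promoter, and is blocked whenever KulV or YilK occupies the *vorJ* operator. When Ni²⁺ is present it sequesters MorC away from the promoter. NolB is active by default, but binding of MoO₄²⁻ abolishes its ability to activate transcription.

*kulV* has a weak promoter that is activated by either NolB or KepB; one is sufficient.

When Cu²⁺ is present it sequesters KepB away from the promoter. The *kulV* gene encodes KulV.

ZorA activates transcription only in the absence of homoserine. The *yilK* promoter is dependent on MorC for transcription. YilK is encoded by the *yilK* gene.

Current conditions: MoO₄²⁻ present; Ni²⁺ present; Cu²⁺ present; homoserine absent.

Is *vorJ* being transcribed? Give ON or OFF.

ON

MoO₄²⁻ is present, so NolB is inactive.
Cu²⁺ is present, so KepB is inactive.
No activator is available at the *kulV* promoter, so *kulV* is not transcribed.
So KulV is not produced.
Homoserine is absent, so ZorA is active.
Ni²⁺ is present, so MorC is inactive.
Required activator MorC is absent, so *yilK* is not transcribed.
So YilK is not produced.
No repressor is bound and ZorA is active, so *vorJ* is transcribed.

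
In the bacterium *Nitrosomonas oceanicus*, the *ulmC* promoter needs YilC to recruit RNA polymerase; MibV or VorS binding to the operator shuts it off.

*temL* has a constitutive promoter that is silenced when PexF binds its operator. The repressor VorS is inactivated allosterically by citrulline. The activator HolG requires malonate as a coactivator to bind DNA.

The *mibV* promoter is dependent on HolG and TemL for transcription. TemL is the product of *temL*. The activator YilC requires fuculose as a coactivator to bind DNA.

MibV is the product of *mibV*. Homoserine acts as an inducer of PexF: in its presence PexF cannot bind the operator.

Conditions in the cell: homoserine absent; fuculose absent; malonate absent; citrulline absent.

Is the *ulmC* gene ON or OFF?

OFF

Malonate is absent, so HolG is inactive.
Homoserine is absent, so PexF is active.
With repressor PexF bound, *temL* is not transcribed.
So TemL is not produced.
Required activator HolG is absent, so *mibV* is not transcribed.
So MibV is not produced.
Citrulline is absent, so VorS is active.
Fuculose is absent, so YilC is inactive.
With repressor VorS bound, *ulmC* is not transcribed.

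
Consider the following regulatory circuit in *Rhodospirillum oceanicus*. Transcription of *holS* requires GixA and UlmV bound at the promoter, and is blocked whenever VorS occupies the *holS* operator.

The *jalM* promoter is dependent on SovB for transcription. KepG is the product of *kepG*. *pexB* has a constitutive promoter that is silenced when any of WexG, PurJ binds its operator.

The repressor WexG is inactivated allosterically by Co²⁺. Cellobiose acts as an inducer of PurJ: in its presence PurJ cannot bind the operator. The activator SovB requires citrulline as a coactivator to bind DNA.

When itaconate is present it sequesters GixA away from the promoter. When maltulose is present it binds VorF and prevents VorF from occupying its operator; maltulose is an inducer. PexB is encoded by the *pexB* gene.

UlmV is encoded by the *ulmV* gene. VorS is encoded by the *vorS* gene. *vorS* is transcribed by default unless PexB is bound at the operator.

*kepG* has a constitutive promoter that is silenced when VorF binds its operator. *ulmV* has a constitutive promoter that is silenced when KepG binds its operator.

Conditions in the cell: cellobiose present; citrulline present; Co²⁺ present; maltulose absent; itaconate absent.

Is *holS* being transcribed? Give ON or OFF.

Itaconate is absent, so GixA is active.
Co²⁺ is present, so WexG is inactive.
Cellobiose is present, so PurJ is inactive.
With no repressor bound, *pexB* is transcribed.
So PexB is produced and active.
With repressor PexB bound, *vorS* is not transcribed.
So VorS is not produced.
Maltulose is absent, so VorF is active.
With repressor VorF bound, *kepG* is not transcribed.
So KepG is not produced.
With no repressor bound, *ulmV* is transcribed.
So UlmV is produced and active.
No repressor is bound and GixA and UlmV are active, so *holS* is transcribed.

ON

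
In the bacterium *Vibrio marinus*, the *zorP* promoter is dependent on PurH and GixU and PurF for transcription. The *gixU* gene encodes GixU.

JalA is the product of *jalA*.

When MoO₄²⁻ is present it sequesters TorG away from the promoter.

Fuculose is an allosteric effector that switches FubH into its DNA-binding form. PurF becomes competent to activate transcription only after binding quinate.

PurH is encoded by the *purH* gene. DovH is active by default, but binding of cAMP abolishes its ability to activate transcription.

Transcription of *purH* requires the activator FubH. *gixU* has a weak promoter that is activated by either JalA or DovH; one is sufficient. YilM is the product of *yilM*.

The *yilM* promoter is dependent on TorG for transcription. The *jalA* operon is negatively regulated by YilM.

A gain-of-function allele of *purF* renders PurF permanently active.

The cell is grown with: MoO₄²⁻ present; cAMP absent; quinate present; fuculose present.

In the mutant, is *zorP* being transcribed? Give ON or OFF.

ON

Fuculose is present, so FubH is active.
No repressor is bound and FubH is active, so *purH* is transcribed.
So PurH is produced and active.
MoO₄²⁻ is present, so TorG is inactive.
Required activator TorG is absent, so *yilM* is not transcribed.
So YilM is not produced.
With no repressor bound, *jalA* is transcribed.
So JalA is produced and active.
cAMP is absent, so DovH is active.
Activator JalA is present, so *gixU* is transcribed.
So GixU is produced and active.
PurF is constitutively active in this strain.
No repressor is bound and PurH and GixU and PurF are active, so *zorP* is transcribed.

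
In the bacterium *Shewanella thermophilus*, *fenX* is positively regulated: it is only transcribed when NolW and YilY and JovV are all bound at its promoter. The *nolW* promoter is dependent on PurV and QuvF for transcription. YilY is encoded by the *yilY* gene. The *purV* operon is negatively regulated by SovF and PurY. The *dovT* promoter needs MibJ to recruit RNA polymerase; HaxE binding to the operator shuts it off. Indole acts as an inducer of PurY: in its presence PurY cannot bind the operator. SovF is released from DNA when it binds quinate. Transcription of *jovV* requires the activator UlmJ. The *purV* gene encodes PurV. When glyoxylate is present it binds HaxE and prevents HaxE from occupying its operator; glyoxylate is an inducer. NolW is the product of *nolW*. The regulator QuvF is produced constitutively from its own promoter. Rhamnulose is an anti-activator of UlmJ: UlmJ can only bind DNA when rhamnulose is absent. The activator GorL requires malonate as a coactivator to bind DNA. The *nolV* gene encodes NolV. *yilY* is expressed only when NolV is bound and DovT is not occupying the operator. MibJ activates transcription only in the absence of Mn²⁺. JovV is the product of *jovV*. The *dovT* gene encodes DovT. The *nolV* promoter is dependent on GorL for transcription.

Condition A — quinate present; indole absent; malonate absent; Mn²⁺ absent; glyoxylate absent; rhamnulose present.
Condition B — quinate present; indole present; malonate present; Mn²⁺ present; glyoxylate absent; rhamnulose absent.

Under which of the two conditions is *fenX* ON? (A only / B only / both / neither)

Condition A:
Quinate is present, so SovF is inactive.
Indole is absent, so PurY is active.
With repressor PurY bound, *purV* is not transcribed.
So PurV is not produced.
QuvF is produced constitutively and is active.
Required activator PurV is absent, so *nolW* is not transcribed.
So NolW is not produced.
Malonate is absent, so GorL is inactive.
Required activator GorL is absent, so *nolV* is not transcribed.
So NolV is not produced.
Mn²⁺ is absent, so MibJ is active.
Glyoxylate is absent, so HaxE is active.
With repressor HaxE bound, *dovT* is not transcribed.
So DovT is not produced.
Required activator NolV is absent, so *yilY* is not transcribed.
So YilY is not produced.
Rhamnulose is present, so UlmJ is inactive.
Required activator UlmJ is absent, so *jovV* is not transcribed.
So JovV is not produced.
Required activator NolW is absent, so *fenX* is not transcribed.
→ *fenX* is OFF in A.
Condition B:
Quinate is present, so SovF is inactive.
Indole is present, so PurY is inactive.
With no repressor bound, *purV* is transcribed.
So PurV is produced and active.
QuvF is produced constitutively and is active.
No repressor is bound and PurV and QuvF are active, so *nolW* is transcribed.
So NolW is produced and active.
Malonate is present, so GorL is active.
No repressor is bound and GorL is active, so *nolV* is transcribed.
So NolV is produced and active.
Mn²⁺ is present, so MibJ is inactive.
Glyoxylate is absent, so HaxE is active.
With repressor HaxE bound, *dovT* is not transcribed.
So DovT is not produced.
No repressor is bound and NolV is active, so *yilY* is transcribed.
So YilY is produced and active.
Rhamnulose is absent, so UlmJ is active.
No repressor is bound and UlmJ is active, so *jovV* is transcribed.
So JovV is produced and active.
No repressor is bound and NolW and YilY and JovV are active, so *fenX* is transcribed.
→ *fenX* is ON in B.

B only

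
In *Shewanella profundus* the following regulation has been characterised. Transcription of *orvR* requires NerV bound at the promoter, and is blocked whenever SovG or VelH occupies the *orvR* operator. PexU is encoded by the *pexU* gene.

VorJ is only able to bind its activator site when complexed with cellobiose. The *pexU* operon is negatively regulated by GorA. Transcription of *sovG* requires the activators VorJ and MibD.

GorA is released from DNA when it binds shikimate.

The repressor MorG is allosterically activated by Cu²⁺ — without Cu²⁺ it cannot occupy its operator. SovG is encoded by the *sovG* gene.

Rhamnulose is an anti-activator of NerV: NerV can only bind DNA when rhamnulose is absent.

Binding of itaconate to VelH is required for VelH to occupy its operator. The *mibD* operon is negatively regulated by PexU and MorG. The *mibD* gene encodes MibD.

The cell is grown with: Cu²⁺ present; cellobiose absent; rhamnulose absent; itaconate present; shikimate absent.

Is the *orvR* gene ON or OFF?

Rhamnulose is absent, so NerV is active.
Cellobiose is absent, so VorJ is inactive.
Shikimate is absent, so GorA is active.
With repressor GorA bound, *pexU* is not transcribed.
So PexU is not produced.
Cu²⁺ is present, so MorG is active.
With repressor MorG bound, *mibD* is not transcribed.
So MibD is not produced.
Required activator VorJ is absent, so *sovG* is not transcribed.
So SovG is not produced.
Itaconate is present, so VelH is active.
With repressor VelH bound, *orvR* is not transcribed.

OFF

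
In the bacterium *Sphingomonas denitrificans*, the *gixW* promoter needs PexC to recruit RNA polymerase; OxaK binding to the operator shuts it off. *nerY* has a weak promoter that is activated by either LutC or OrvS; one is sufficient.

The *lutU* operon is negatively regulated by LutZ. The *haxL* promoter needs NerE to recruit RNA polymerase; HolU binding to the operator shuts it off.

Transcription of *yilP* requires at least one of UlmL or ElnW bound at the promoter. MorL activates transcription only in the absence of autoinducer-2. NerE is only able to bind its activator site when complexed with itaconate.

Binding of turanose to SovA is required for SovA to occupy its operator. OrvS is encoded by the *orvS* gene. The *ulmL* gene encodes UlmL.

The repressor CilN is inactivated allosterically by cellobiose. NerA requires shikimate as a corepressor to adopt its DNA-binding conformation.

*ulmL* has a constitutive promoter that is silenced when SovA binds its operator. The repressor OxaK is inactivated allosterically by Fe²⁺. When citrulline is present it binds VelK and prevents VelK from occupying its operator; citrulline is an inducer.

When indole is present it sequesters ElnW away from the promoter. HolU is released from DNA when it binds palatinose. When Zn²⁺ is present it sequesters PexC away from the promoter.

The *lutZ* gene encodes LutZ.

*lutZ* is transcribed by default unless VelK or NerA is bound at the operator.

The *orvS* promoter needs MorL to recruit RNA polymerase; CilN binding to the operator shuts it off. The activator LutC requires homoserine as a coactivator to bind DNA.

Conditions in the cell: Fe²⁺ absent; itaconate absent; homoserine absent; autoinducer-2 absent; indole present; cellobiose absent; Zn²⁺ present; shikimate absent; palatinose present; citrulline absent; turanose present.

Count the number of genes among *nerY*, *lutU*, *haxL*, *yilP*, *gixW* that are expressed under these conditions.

1

Homoserine is absent, so LutC is inactive.
Autoinducer-2 is absent, so MorL is active.
Cellobiose is absent, so CilN is active.
With repressor CilN bound, *orvS* is not transcribed.
So OrvS is not produced.
No activator is available at the *nerY* promoter, so *nerY* is not transcribed.
→ *nerY* is OFF.
Citrulline is absent, so VelK is active.
Shikimate is absent, so NerA is inactive.
With repressor VelK bound, *lutZ* is not transcribed.
So LutZ is not produced.
With no repressor bound, *lutU* is transcribed.
→ *lutU* is ON.
Palatinose is present, so HolU is inactive.
Itaconate is absent, so NerE is inactive.
Required activator NerE is absent, so *haxL* is not transcribed.
→ *haxL* is OFF.
Turanose is present, so SovA is active.
With repressor SovA bound, *ulmL* is not transcribed.
So UlmL is not produced.
Indole is present, so ElnW is inactive.
No activator is available at the *yilP* promoter, so *yilP* is not transcribed.
→ *yilP* is OFF.
Zn²⁺ is present, so PexC is inactive.
Fe²⁺ is absent, so OxaK is active.
With repressor OxaK bound, *gixW* is not transcribed.
→ *gixW* is OFF.
1 of the 5 genes is transcribed.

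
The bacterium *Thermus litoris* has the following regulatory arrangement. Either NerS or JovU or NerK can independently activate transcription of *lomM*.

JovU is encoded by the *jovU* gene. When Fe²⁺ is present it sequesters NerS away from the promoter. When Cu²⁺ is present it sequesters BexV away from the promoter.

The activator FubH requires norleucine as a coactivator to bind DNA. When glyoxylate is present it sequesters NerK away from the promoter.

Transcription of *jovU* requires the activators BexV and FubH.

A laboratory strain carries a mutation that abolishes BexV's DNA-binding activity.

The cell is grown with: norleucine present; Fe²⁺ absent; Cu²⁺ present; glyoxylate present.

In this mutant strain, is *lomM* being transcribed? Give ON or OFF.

Fe²⁺ is absent, so NerS is active.
BexV is non-functional in this strain, so it has no effect.
Norleucine is present, so FubH is active.
Required activator BexV is absent, so *jovU* is not transcribed.
So JovU is not produced.
Glyoxylate is present, so NerK is inactive.
Activator NerS is present, so *lomM* is transcribed.

ON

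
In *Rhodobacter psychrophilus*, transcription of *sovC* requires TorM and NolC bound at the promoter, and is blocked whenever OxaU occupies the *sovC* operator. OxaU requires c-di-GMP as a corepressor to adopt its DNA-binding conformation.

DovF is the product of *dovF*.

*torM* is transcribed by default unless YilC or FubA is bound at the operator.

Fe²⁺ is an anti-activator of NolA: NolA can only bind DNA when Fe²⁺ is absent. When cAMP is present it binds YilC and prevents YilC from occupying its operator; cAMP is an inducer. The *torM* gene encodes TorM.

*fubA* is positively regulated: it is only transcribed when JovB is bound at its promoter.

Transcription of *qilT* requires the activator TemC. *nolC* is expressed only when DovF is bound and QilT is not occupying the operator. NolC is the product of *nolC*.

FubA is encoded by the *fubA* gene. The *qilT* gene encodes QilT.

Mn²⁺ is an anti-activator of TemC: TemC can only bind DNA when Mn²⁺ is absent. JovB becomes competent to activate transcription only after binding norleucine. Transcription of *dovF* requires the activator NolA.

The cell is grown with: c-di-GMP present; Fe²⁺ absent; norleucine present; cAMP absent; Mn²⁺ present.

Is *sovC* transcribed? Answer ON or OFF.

OFF

cAMP is absent, so YilC is active.
Norleucine is present, so JovB is active.
No repressor is bound and JovB is active, so *fubA* is transcribed.
So FubA is produced and active.
With repressor YilC bound, *torM* is not transcribed.
So TorM is not produced.
Fe²⁺ is absent, so NolA is active.
No repressor is bound and NolA is active, so *dovF* is transcribed.
So DovF is produced and active.
Mn²⁺ is present, so TemC is inactive.
Required activator TemC is absent, so *qilT* is not transcribed.
So QilT is not produced.
No repressor is bound and DovF is active, so *nolC* is transcribed.
So NolC is produced and active.
c-di-GMP is present, so OxaU is active.
With repressor OxaU bound, *sovC* is not transcribed.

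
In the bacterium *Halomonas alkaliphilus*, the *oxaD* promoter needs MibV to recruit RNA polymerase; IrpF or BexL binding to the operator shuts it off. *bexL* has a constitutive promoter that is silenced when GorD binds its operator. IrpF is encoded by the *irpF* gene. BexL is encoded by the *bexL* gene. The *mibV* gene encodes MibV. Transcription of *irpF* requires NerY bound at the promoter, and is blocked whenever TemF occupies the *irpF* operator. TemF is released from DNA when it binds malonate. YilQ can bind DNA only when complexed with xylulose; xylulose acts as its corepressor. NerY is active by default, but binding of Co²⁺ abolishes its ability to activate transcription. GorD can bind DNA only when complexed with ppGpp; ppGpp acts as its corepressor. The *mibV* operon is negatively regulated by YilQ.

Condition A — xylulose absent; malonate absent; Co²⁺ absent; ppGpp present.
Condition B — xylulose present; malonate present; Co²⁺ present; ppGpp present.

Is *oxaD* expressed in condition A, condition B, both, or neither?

Condition A:
Xylulose is absent, so YilQ is inactive.
With no repressor bound, *mibV* is transcribed.
So MibV is produced and active.
Malonate is absent, so TemF is active.
Co²⁺ is absent, so NerY is active.
With repressor TemF bound, *irpF* is not transcribed.
So IrpF is not produced.
ppGpp is present, so GorD is active.
With repressor GorD bound, *bexL* is not transcribed.
So BexL is not produced.
No repressor is bound and MibV is active, so *oxaD* is transcribed.
→ *oxaD* is ON in A.
Condition B:
Xylulose is present, so YilQ is active.
With repressor YilQ bound, *mibV* is not transcribed.
So MibV is not produced.
Malonate is present, so TemF is inactive.
Co²⁺ is present, so NerY is inactive.
Required activator NerY is absent, so *irpF* is not transcribed.
So IrpF is not produced.
ppGpp is present, so GorD is active.
With repressor GorD bound, *bexL* is not transcribed.
So BexL is not produced.
Required activator MibV is absent, so *oxaD* is not transcribed.
→ *oxaD* is OFF in B.

A only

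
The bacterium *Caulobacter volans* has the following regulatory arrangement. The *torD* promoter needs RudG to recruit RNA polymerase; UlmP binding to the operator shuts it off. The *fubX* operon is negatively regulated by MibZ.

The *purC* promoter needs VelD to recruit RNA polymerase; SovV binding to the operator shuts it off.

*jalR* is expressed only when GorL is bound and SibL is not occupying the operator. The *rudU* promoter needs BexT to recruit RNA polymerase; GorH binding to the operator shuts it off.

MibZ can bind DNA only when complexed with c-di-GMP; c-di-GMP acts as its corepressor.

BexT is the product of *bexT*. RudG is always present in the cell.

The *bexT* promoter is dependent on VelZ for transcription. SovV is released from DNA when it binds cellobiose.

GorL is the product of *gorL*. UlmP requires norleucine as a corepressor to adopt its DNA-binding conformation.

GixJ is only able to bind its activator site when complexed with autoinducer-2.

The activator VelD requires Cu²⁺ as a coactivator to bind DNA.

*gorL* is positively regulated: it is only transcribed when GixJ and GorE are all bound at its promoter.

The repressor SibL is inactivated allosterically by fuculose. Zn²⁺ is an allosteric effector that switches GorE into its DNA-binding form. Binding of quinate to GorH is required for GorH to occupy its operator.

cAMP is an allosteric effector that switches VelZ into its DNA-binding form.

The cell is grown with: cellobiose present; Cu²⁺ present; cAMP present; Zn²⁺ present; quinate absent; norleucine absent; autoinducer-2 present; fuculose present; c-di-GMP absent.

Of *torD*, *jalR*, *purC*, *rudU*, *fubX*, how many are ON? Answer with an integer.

5

RudG is produced constitutively and is active.
Norleucine is absent, so UlmP is inactive.
No repressor is bound and RudG is active, so *torD* is transcribed.
→ *torD* is ON.
Fuculose is present, so SibL is inactive.
Autoinducer-2 is present, so GixJ is active.
Zn²⁺ is present, so GorE is active.
No repressor is bound and GixJ and GorE are active, so *gorL* is transcribed.
So GorL is produced and active.
No repressor is bound and GorL is active, so *jalR* is transcribed.
→ *jalR* is ON.
Cellobiose is present, so SovV is inactive.
Cu²⁺ is present, so VelD is active.
No repressor is bound and VelD is active, so *purC* is transcribed.
→ *purC* is ON.
Quinate is absent, so GorH is inactive.
cAMP is present, so VelZ is active.
No repressor is bound and VelZ is active, so *bexT* is transcribed.
So BexT is produced and active.
No repressor is bound and BexT is active, so *rudU* is transcribed.
→ *rudU* is ON.
c-di-GMP is absent, so MibZ is inactive.
With no repressor bound, *fubX* is transcribed.
→ *fubX* is ON.
5 of the 5 genes are transcribed.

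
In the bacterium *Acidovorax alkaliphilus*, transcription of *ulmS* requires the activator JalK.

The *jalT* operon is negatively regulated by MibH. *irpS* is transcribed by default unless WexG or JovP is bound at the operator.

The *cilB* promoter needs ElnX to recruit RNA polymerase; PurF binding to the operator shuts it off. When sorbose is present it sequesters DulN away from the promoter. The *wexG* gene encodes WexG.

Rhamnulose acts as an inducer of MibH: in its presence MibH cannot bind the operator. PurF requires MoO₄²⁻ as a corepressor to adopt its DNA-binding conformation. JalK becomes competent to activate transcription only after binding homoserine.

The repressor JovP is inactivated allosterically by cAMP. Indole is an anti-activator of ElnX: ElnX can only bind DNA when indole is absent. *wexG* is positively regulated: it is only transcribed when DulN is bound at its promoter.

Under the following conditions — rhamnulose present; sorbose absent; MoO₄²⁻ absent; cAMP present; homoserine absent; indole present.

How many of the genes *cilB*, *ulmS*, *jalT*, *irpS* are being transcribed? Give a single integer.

1

MoO₄²⁻ is absent, so PurF is inactive.
Indole is present, so ElnX is inactive.
Required activator ElnX is absent, so *cilB* is not transcribed.
→ *cilB* is OFF.
Homoserine is absent, so JalK is inactive.
Required activator JalK is absent, so *ulmS* is not transcribed.
→ *ulmS* is OFF.
Rhamnulose is present, so MibH is inactive.
With no repressor bound, *jalT* is transcribed.
→ *jalT* is ON.
Sorbose is absent, so DulN is active.
No repressor is bound and DulN is active, so *wexG* is transcribed.
So WexG is produced and active.
cAMP is present, so JovP is inactive.
With repressor WexG bound, *irpS* is not transcribed.
→ *irpS* is OFF.
1 of the 4 genes is transcribed.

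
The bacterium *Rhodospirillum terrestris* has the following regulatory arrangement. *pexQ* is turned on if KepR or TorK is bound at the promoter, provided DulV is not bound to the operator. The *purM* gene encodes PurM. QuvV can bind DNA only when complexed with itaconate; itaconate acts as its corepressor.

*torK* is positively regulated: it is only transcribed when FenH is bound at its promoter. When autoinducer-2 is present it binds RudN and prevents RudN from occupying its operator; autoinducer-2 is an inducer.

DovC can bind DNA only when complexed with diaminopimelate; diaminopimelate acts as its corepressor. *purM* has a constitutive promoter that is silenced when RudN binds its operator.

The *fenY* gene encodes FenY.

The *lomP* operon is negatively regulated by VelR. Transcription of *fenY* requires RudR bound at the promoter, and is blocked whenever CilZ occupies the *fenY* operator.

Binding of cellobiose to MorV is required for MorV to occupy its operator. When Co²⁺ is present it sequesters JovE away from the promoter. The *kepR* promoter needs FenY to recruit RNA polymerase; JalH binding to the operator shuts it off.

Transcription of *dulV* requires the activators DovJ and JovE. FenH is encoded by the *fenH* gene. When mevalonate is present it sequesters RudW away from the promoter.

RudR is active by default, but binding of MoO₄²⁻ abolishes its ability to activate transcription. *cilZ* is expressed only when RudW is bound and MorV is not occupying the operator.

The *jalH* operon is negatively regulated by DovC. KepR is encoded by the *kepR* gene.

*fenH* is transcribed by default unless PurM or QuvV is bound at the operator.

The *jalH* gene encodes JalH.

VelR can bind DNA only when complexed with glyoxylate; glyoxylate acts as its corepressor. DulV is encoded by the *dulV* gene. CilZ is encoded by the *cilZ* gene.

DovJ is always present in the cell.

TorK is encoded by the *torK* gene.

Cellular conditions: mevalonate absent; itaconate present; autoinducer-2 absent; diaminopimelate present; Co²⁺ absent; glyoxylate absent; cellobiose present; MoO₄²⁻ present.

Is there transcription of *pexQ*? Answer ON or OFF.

Diaminopimelate is present, so DovC is active.
With repressor DovC bound, *jalH* is not transcribed.
So JalH is not produced.
Cellobiose is present, so MorV is active.
Mevalonate is absent, so RudW is active.
With repressor MorV bound, *cilZ* is not transcribed.
So CilZ is not produced.
MoO₄²⁻ is present, so RudR is inactive.
Required activator RudR is absent, so *fenY* is not transcribed.
So FenY is not produced.
Required activator FenY is absent, so *kepR* is not transcribed.
So KepR is not produced.
Autoinducer-2 is absent, so RudN is active.
With repressor RudN bound, *purM* is not transcribed.
So PurM is not produced.
Itaconate is present, so QuvV is active.
With repressor QuvV bound, *fenH* is not transcribed.
So FenH is not produced.
Required activator FenH is absent, so *torK* is not transcribed.
So TorK is not produced.
DovJ is produced constitutively and is active.
Co²⁺ is absent, so JovE is active.
No repressor is bound and DovJ and JovE are active, so *dulV* is transcribed.
So DulV is produced and active.
With repressor DulV bound, *pexQ* is not transcribed.

OFF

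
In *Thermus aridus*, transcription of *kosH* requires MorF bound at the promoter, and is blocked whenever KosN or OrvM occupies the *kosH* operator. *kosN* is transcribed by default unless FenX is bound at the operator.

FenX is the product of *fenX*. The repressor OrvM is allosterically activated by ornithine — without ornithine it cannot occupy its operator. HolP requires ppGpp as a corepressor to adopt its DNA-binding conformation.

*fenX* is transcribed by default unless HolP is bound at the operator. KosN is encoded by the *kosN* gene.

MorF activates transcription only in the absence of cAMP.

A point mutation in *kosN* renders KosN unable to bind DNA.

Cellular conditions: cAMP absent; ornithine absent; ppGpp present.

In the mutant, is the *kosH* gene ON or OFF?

ON

KosN is non-functional in this strain, so it has no effect.
Ornithine is absent, so OrvM is inactive.
cAMP is absent, so MorF is active.
No repressor is bound and MorF is active, so *kosH* is transcribed.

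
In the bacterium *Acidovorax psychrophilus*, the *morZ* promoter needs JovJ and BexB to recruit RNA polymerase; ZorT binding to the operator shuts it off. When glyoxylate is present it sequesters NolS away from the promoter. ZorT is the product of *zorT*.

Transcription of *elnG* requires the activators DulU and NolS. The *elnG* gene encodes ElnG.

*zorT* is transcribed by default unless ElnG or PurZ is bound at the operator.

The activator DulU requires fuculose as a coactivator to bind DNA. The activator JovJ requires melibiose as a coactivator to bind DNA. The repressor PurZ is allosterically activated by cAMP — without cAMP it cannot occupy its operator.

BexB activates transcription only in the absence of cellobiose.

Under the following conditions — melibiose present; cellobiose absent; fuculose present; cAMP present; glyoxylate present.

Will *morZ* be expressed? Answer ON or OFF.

Melibiose is present, so JovJ is active.
Cellobiose is absent, so BexB is active.
Fuculose is present, so DulU is active.
Glyoxylate is present, so NolS is inactive.
Required activator NolS is absent, so *elnG* is not transcribed.
So ElnG is not produced.
cAMP is present, so PurZ is active.
With repressor PurZ bound, *zorT* is not transcribed.
So ZorT is not produced.
No repressor is bound and JovJ and BexB are active, so *morZ* is transcribed.

ON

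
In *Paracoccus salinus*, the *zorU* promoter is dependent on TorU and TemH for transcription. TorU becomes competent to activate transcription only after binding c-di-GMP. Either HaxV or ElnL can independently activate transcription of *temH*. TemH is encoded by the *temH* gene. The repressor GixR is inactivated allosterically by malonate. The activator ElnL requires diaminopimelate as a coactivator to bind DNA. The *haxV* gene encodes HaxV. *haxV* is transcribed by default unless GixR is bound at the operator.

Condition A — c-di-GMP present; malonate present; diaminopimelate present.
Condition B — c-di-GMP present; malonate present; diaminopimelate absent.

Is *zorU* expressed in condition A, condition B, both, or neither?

Condition A:
c-di-GMP is present, so TorU is active.
Malonate is present, so GixR is inactive.
With no repressor bound, *haxV* is transcribed.
So HaxV is produced and active.
Diaminopimelate is present, so ElnL is active.
Activator HaxV is present, so *temH* is transcribed.
So TemH is produced and active.
No repressor is bound and TorU and TemH are active, so *zorU* is transcribed.
→ *zorU* is ON in A.
Condition B:
c-di-GMP is present, so TorU is active.
Malonate is present, so GixR is inactive.
With no repressor bound, *haxV* is transcribed.
So HaxV is produced and active.
Diaminopimelate is absent, so ElnL is inactive.
Activator HaxV is present, so *temH* is transcribed.
So TemH is produced and active.
No repressor is bound and TorU and TemH are active, so *zorU* is transcribed.
→ *zorU* is ON in B.

both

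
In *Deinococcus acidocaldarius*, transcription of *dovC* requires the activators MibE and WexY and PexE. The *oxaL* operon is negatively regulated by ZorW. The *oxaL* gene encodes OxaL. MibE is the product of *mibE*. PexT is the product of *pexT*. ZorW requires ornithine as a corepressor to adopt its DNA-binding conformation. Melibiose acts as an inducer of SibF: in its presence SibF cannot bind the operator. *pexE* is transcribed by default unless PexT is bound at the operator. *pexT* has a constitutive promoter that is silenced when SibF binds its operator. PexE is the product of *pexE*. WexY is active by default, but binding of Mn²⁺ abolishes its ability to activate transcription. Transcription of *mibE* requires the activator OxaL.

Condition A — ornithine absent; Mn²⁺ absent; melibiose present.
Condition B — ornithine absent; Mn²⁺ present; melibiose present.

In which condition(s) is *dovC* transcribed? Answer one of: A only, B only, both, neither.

neither

Condition A:
Ornithine is absent, so ZorW is inactive.
With no repressor bound, *oxaL* is transcribed.
So OxaL is produced and active.
No repressor is bound and OxaL is active, so *mibE* is transcribed.
So MibE is produced and active.
Mn²⁺ is absent, so WexY is active.
Melibiose is present, so SibF is inactive.
With no repressor bound, *pexT* is transcribed.
So PexT is produced and active.
With repressor PexT bound, *pexE* is not transcribed.
So PexE is not produced.
Required activator PexE is absent, so *dovC* is not transcribed.
→ *dovC* is OFF in A.
Condition B:
Ornithine is absent, so ZorW is inactive.
With no repressor bound, *oxaL* is transcribed.
So OxaL is produced and active.
No repressor is bound and OxaL is active, so *mibE* is transcribed.
So MibE is produced and active.
Mn²⁺ is present, so WexY is inactive.
Melibiose is present, so SibF is inactive.
With no repressor bound, *pexT* is transcribed.
So PexT is produced and active.
With repressor PexT bound, *pexE* is not transcribed.
So PexE is not produced.
Required activator WexY is absent, so *dovC* is not transcribed.
→ *dovC* is OFF in B.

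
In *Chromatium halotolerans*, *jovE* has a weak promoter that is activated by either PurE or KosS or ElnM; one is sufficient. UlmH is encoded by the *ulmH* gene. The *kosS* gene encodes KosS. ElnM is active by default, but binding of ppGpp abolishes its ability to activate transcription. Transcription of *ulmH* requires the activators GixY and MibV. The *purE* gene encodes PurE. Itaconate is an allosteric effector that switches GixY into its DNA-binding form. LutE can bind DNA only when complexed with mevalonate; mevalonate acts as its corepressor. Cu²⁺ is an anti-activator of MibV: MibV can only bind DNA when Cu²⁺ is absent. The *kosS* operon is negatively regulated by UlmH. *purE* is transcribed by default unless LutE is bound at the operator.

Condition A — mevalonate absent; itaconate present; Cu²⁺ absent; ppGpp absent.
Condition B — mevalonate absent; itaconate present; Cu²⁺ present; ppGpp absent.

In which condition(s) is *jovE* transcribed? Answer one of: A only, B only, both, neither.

both

Condition A:
Mevalonate is absent, so LutE is inactive.
With no repressor bound, *purE* is transcribed.
So PurE is produced and active.
Itaconate is present, so GixY is active.
Cu²⁺ is absent, so MibV is active.
No repressor is bound and GixY and MibV are active, so *ulmH* is transcribed.
So UlmH is produced and active.
With repressor UlmH bound, *kosS* is not transcribed.
So KosS is not produced.
ppGpp is absent, so ElnM is active.
Activator PurE is present, so *jovE* is transcribed.
→ *jovE* is ON in A.
Condition B:
Mevalonate is absent, so LutE is inactive.
With no repressor bound, *purE* is transcribed.
So PurE is produced and active.
Itaconate is present, so GixY is active.
Cu²⁺ is present, so MibV is inactive.
Required activator MibV is absent, so *ulmH* is not transcribed.
So UlmH is not produced.
With no repressor bound, *kosS* is transcribed.
So KosS is produced and active.
ppGpp is absent, so ElnM is active.
Activator PurE is present, so *jovE* is transcribed.
→ *jovE* is ON in B.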